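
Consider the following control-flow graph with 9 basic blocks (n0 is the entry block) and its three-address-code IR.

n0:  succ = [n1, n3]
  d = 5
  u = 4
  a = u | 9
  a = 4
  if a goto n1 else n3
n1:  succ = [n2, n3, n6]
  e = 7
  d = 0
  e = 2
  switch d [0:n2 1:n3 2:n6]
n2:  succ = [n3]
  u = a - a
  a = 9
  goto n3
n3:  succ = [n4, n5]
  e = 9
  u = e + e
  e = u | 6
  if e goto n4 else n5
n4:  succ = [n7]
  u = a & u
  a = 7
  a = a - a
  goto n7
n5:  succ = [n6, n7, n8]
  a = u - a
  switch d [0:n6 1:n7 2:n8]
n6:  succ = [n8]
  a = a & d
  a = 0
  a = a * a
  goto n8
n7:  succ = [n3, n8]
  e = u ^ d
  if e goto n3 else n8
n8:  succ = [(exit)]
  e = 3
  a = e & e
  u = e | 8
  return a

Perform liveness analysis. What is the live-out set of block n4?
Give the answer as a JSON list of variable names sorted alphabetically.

Per-block:
  n0: {a,d,u} / ∅
  n1: {d,e} / ∅
  n2: {a,u} / {a}
  n3: {e,u} / ∅
  n4: {a,u} / {a,u}
  n5: {a} / {a,d,u}
  n6: {a} / {a,d}
  n7: {e} / {d,u}
  n8: {a,e,u} / ∅

Backward fixpoint:
  n0 li=∅ lo={a,d}
  n1 li={a} lo={a,d}
  n2 li={a,d} lo={a,d}
  n3 li={a,d} lo={a,d,u}
  n4 li={a,d,u} lo={a,d,u}
  n5 li={a,d,u} lo={a,d,u}
  n6 li={a,d} lo=∅
  n7 li={a,d,u} lo={a,d}
  n8 li=∅ lo=∅

live-out(n4) = ["a", "d", "u"]

Answer: ["a", "d", "u"]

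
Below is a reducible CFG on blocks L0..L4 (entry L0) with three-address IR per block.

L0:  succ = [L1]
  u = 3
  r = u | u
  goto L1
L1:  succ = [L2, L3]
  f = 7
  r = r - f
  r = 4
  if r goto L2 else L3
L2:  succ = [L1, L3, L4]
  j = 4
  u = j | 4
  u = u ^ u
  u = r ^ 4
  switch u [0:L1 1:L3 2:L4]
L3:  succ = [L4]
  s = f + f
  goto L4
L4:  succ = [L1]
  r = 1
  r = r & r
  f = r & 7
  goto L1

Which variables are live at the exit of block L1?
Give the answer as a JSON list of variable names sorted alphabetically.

Block summaries:
  L0 def {r,u} use ∅
  L1 def {f,r} use {r}
  L2 def {j,u} use {r}
  L3 def {s} use {f}
  L4 def {f,r} use ∅

Backward fixpoint:
  L0 li=∅ lo={r}
  L1 li={r} lo={f,r}
  L2 li={f,r} lo={f,r}
  L3 li={f} lo=∅
  L4 li=∅ lo={r}

live-out(L1) = ["f", "r"]

Answer: ["f", "r"]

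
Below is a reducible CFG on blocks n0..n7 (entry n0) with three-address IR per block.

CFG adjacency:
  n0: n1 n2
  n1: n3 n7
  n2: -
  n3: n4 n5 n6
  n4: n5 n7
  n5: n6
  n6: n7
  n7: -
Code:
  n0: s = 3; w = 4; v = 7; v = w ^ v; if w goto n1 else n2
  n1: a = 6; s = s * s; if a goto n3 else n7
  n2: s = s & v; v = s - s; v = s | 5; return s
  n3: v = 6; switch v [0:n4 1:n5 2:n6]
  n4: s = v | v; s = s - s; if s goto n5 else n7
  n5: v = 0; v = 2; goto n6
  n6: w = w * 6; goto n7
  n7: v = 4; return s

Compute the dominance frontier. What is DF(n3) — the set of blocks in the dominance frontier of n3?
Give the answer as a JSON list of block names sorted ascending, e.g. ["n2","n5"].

Answer: ["n7"]

Working:
idom tree: n1←n0 n2←n0 n3←n1 n4←n3 n5←n3 n6←n3 n7←n1
Join-block Dom:
  n5: preds {n3,n4}: {n0,n1,n3} ∩ {n0,n1,n3,n4} = {n0,n1,n3}; idom=n3
  n6: preds {n3,n5}: {n0,n1,n3} ∩ {n0,n1,n3,n5} = {n0,n1,n3}; idom=n3
  n7: preds {n1,n4,n6}: {n0,n1} ∩ {n0,n1,n3,n4} ∩ {n0,n1,n3,n6} = {n0,n1}; idom=n1

Frontier:
  join n5 pred n3: · stop@n3
  join n5 pred n4: n4 stop@n3
  join n6 pred n3: · stop@n3
  join n6 pred n5: n5 stop@n3
  join n7 pred n1: · stop@n1
  join n7 pred n4: n4→n3 stop@n1
  join n7 pred n6: n6→n3 stop@n1
  DF(n0)=∅
  DF(n1)=∅
  DF(n2)=∅
  DF(n3)={n7}
  DF(n4)={n5,n7}
  DF(n5)={n6}
  DF(n6)={n7}
  DF(n7)=∅

DF(n3) = ["n7"]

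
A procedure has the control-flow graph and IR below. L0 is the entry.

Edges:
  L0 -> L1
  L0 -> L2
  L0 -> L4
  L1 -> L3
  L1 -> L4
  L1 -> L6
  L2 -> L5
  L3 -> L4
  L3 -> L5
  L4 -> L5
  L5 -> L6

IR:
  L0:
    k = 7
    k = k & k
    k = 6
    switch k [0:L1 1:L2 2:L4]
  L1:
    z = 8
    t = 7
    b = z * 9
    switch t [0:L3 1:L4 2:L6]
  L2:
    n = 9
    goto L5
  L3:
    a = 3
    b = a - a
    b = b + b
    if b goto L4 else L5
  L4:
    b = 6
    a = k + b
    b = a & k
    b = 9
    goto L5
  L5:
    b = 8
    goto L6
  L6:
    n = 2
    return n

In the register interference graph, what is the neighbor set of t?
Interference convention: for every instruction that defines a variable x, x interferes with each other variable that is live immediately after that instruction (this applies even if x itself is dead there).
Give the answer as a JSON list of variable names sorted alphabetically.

Per-block:
  L0 def {k} use ∅
  L1 def {b,t,z} use ∅
  L2 def {n} use ∅
  L3 def {a,b} use ∅
  L4 def {a,b} use {k}
  L5 def {b} use ∅
  L6 def {n} use ∅

Live sets:
  live L0: ∅→{k}
  live L1: {k}→{k}
  live L2: ∅→∅
  live L3: {k}→{k}
  live L4: {k}→∅
  live L5: ∅→∅
  live L6: ∅→∅

Interference:
  a↔{k}
  b↔{k,t}
  k↔{a,b,t,z}
  n↔∅
  t↔{b,k,z}
  z↔{k,t}

N(t) = ["b", "k", "z"]

Answer: ["b", "k", "z"]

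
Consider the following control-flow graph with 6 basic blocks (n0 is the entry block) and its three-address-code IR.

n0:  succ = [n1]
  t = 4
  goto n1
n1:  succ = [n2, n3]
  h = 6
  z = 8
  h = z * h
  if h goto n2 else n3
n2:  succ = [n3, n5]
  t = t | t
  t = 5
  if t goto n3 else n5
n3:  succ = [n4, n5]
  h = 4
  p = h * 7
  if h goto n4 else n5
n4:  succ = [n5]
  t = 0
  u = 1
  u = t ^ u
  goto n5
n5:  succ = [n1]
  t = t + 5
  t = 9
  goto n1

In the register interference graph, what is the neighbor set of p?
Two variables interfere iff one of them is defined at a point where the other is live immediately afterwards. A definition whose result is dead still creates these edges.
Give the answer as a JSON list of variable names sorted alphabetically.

Answer: ["h", "t"]

Derivation:
Per-block:
  n0 def {t} use ∅
  n1 def {h,z} use ∅
  n2 def {t} use {t}
  n3 def {h,p} use ∅
  n4 def {t,u} use ∅
  n5 def {t} use {t}

Liveness:
  n0 li=∅ lo={t}
  n1 li={t} lo={t}
  n2 li={t} lo={t}
  n3 li={t} lo={t}
  n4 li=∅ lo={t}
  n5 li={t} lo={t}

Conflict graph:
  h↔{p,t,z}
  p↔{h,t}
  t↔{h,p,u,z}
  u↔{t}
  z↔{h,t}

N(p) = ["h", "t"]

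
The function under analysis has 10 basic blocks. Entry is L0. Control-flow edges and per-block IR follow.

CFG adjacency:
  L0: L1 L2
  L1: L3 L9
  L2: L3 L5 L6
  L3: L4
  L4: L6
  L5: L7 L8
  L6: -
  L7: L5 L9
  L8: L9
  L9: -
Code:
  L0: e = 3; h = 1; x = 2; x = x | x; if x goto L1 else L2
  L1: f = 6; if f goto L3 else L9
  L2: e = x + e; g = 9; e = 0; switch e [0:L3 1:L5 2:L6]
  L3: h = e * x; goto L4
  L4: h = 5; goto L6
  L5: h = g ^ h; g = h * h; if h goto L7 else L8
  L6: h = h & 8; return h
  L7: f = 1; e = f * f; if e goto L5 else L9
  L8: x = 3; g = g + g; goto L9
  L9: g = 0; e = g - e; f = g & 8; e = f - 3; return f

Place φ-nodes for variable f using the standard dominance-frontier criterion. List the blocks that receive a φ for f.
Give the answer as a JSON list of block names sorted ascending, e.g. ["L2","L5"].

Answer: ["L3", "L5", "L6", "L9"]

Derivation:
idom tree: L1←L0 L2←L0 L3←L0 L4←L3 L5←L2 L6←L0 L7←L5 L8←L5 L9←L0
Join-block Dom:
  L3: preds {L1,L2}: {L0,L1} ∩ {L0,L2} = {L0}; idom=L0
  L5: preds {L2,L7}: {L0,L2} ∩ {L0,L2,L5,L7} = {L0,L2}; idom=L2
  L6: preds {L2,L4}: {L0,L2} ∩ {L0,L3,L4} = {L0}; idom=L0
  L9: preds {L1,L7,L8}: {L0,L1} ∩ {L0,L2,L5,L7} ∩ {L0,L2,L5,L8} = {L0}; idom=L0

DF walk-up:
  join L3 pred L1: L1 stop@L0
  join L3 pred L2: L2 stop@L0
  join L5 pred L2: · stop@L2
  join L5 pred L7: L7→L5 stop@L2
  join L6 pred L2: L2 stop@L0
  join L6 pred L4: L4→L3 stop@L0
  join L9 pred L1: L1 stop@L0
  join L9 pred L7: L7→L5→L2 stop@L0
  join L9 pred L8: L8→L5→L2 stop@L0
  L0 → ∅
  L1 → {L3,L9}
  L2 → {L3,L6,L9}
  L3 → {L6}
  L4 → {L6}
  L5 → {L5,L9}
  L6 → ∅
  L7 → {L5,L9}
  L8 → {L9}
  L9 → ∅

φ for f: defs {L1,L7,L9}
  DF⁺ = {L3,L5,L6,L9}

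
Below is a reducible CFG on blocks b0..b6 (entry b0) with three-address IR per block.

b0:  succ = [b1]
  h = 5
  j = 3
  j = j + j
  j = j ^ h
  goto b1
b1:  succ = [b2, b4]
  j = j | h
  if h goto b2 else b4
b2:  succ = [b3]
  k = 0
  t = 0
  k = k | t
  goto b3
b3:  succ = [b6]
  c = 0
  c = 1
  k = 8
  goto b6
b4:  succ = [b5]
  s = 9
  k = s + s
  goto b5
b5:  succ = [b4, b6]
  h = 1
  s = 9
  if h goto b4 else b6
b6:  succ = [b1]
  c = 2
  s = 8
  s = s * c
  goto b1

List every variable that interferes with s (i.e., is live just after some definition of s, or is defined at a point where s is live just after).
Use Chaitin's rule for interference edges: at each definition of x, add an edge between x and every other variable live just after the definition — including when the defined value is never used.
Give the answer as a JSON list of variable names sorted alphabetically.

Per-block:
  b0: {h,j} / ∅
  b1: {j} / {h,j}
  b2: {k,t} / ∅
  b3: {c,k} / ∅
  b4: {k,s} / ∅
  b5: {h,s} / ∅
  b6: {c,s} / ∅

Liveness:
  b0: in=∅ out={h,j}
  b1: in={h,j} out={h,j}
  b2: in={h,j} out={h,j}
  b3: in={h,j} out={h,j}
  b4: in={j} out={j}
  b5: in={j} out={h,j}
  b6: in={h,j} out={h,j}

Interfere edges:
  c — {h,j,s}
  h — {c,j,k,s,t}
  j — {c,h,k,s,t}
  k — {h,j,t}
  s — {c,h,j}
  t — {h,j,k}

N(s) = ["c", "h", "j"]

Answer: ["c", "h", "j"]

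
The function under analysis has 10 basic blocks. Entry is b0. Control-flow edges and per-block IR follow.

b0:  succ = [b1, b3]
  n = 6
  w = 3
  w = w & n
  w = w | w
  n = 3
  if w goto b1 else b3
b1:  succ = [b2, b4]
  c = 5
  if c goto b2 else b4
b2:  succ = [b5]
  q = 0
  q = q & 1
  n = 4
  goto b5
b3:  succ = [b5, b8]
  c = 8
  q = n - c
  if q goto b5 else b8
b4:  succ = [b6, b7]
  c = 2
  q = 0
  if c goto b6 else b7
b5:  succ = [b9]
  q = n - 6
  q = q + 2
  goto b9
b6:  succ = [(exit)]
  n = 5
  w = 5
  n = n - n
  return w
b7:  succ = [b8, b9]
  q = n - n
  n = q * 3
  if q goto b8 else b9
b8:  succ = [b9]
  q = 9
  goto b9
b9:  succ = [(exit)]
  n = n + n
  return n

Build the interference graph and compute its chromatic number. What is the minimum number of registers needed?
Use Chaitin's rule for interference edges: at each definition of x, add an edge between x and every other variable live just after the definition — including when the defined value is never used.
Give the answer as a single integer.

Answer: 3

Derivation:
Block summaries:
  b0 def {n,w} use ∅
  b1 def {c} use ∅
  b2 def {n,q} use ∅
  b3 def {c,q} use {n}
  b4 def {c,q} use ∅
  b5 def {q} use {n}
  b6 def {n,w} use ∅
  b7 def {n,q} use {n}
  b8 def {q} use ∅
  b9 def {n} use {n}

Backward fixpoint:
  b0: in=∅ out={n}
  b1: in={n} out={n}
  b2: in=∅ out={n}
  b3: in={n} out={n}
  b4: in={n} out={n}
  b5: in={n} out={n}
  b6: in=∅ out=∅
  b7: in={n} out={n}
  b8: in={n} out={n}
  b9: in={n} out=∅

Conflict graph:
  c: {n,q}
  n: {c,q,w}
  q: {c,n}
  w: {n}

Registers:
  {c,n,q} pairwise interfere (3-clique) ⇒ χ ≥ 3
  assign c→c1 n→c0 q→c2 w→c1 — no edge inside a register ⇒ χ ≤ 3
  χ = 3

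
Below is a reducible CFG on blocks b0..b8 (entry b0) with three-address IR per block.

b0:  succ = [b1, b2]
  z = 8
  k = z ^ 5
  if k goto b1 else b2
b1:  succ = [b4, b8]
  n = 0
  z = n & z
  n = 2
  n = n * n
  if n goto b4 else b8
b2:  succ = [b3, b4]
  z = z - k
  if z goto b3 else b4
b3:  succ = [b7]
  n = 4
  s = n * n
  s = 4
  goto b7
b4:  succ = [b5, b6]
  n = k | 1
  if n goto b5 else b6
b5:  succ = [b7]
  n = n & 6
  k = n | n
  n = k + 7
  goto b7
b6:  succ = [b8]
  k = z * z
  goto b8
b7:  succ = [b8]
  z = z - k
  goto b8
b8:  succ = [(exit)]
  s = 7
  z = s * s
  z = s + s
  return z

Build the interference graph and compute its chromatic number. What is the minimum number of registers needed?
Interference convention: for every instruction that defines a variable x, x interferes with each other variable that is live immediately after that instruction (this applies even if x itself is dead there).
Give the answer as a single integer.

Answer: 3

Derivation:
Per-block:
  b0 def {k,z} use ∅
  b1 def {n,z} use {z}
  b2 def {z} use {k,z}
  b3 def {n,s} use ∅
  b4 def {n} use {k}
  b5 def {k,n} use {n}
  b6 def {k} use {z}
  b7 def {z} use {k,z}
  b8 def {s,z} use ∅

Live sets:
  live b0: ∅→{k,z}
  live b1: {k,z}→{k,z}
  live b2: {k,z}→{k,z}
  live b3: {k,z}→{k,z}
  live b4: {k,z}→{n,z}
  live b5: {n,z}→{k,z}
  live b6: {z}→∅
  live b7: {k,z}→∅
  live b8: ∅→∅

Interfere edges:
  k — {n,s,z}
  n — {k,z}
  s — {k,z}
  z — {k,n,s}

Colouring:
  clique {k,n,z} ⇒ need ≥ 3
  3-colouring: R0={k}  R1={z}  R2={n,s}
  χ = 3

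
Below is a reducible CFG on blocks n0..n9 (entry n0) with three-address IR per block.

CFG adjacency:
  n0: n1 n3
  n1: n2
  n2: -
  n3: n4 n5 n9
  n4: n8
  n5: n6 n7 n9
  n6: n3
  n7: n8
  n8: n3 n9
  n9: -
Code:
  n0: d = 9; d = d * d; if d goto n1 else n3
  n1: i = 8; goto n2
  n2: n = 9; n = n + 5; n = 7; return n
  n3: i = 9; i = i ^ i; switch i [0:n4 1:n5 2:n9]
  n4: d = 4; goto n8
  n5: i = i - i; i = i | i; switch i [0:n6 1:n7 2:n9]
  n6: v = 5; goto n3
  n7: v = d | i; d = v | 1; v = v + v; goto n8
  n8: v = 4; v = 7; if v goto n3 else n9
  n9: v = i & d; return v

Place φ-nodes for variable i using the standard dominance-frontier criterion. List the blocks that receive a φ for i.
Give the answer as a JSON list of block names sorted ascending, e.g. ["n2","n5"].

idom tree: n1←n0 n2←n1 n3←n0 n4←n3 n5←n3 n6←n5 n7←n5 n8←n3 n9←n3
Join-block Dom:
  n3: preds {n0,n6,n8}: {n0} ∩ {n0,n3,n5,n6} ∩ {n0,n3,n8} = {n0}; idom=n0
  n8: preds {n4,n7}: {n0,n3,n4} ∩ {n0,n3,n5,n7} = {n0,n3}; idom=n3
  n9: preds {n3,n5,n8}: {n0,n3} ∩ {n0,n3,n5} ∩ {n0,n3,n8} = {n0,n3}; idom=n3

DF walk-up:
  join n3 pred n0: · stop@n0
  join n3 pred n6: n6→n5→n3 stop@n0
  join n3 pred n8: n8→n3 stop@n0
  join n8 pred n4: n4 stop@n3
  join n8 pred n7: n7→n5 stop@n3
  join n9 pred n3: · stop@n3
  join n9 pred n5: n5 stop@n3
  join n9 pred n8: n8 stop@n3
  n0 → ∅
  n1 → ∅
  n2 → ∅
  n3 → {n3}
  n4 → {n8}
  n5 → {n3,n8,n9}
  n6 → {n3}
  n7 → {n8}
  n8 → {n3,n9}
  n9 → ∅

φ for i: defs {n1,n3,n5}
  DF⁺ = {n3,n8,n9}

Answer: ["n3", "n8", "n9"]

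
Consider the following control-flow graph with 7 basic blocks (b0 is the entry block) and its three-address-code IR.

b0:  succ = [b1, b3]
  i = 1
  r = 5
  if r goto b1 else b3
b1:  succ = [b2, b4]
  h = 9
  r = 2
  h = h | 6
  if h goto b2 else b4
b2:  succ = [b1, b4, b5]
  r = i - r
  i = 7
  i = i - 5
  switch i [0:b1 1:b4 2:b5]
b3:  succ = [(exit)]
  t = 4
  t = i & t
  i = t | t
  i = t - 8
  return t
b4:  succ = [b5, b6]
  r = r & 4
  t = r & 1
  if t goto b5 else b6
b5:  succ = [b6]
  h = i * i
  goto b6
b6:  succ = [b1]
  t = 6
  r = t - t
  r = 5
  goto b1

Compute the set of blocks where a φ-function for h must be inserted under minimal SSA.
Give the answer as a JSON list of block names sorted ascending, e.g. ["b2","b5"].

idom tree: b1←b0 b2←b1 b3←b0 b4←b1 b5←b1 b6←b1
Dom∩ at merges:
  b1: preds {b0,b2,b6}: {b0} ∩ {b0,b1,b2} ∩ {b0,b1,b6} = {b0}; idom=b0
  b4: preds {b1,b2}: {b0,b1} ∩ {b0,b1,b2} = {b0,b1}; idom=b1
  b5: preds {b2,b4}: {b0,b1,b2} ∩ {b0,b1,b4} = {b0,b1}; idom=b1
  b6: preds {b4,b5}: {b0,b1,b4} ∩ {b0,b1,b5} = {b0,b1}; idom=b1

DF derivation:
  join b1 pred b0: · stop@b0
  join b1 pred b2: b2→b1 stop@b0
  join b1 pred b6: b6→b1 stop@b0
  join b4 pred b1: · stop@b1
  join b4 pred b2: b2 stop@b1
  join b5 pred b2: b2 stop@b1
  join b5 pred b4: b4 stop@b1
  join b6 pred b4: b4 stop@b1
  join b6 pred b5: b5 stop@b1
  b0: DF=∅
  b1: DF={b1}
  b2: DF={b1,b4,b5}
  b3: DF=∅
  b4: DF={b5,b6}
  b5: DF={b6}
  b6: DF={b1}

φ for h: defs {b1,b5}
  DF⁺ = {b1,b6}

Answer: ["b1", "b6"]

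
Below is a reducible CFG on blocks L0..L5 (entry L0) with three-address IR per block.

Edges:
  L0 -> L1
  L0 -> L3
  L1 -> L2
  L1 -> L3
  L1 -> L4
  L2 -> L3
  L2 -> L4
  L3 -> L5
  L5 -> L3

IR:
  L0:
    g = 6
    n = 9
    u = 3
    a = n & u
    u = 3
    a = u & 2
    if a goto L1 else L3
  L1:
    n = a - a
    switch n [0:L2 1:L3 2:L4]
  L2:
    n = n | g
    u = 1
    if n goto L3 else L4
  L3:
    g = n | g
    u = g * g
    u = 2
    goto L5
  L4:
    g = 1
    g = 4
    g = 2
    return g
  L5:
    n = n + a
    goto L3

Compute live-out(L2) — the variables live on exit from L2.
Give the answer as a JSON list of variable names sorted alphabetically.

def/use:
  L0: def={a,g,n,u} ue=∅
  L1: def={n} ue={a}
  L2: def={n,u} ue={g,n}
  L3: def={g,u} ue={g,n}
  L4: def={g} ue=∅
  L5: def={n} ue={a,n}

Live sets:
  live L0: ∅→{a,g,n}
  live L1: {a,g}→{a,g,n}
  live L2: {a,g,n}→{a,g,n}
  live L3: {a,g,n}→{a,g,n}
  live L4: ∅→∅
  live L5: {a,g,n}→{a,g,n}

live-out(L2) = ["a", "g", "n"]

Answer: ["a", "g", "n"]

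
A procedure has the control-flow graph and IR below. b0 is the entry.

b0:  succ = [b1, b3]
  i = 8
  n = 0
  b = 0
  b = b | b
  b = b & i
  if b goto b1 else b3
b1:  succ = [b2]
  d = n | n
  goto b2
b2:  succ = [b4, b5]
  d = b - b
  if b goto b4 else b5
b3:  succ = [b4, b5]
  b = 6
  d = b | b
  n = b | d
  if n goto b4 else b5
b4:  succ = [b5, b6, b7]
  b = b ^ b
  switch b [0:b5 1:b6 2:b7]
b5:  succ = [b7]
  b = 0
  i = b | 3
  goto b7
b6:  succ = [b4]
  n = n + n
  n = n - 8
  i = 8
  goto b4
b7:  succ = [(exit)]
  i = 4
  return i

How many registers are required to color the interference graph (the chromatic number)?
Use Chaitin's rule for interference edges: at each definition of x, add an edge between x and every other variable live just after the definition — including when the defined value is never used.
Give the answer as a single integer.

def/use:
  b0: {b,i,n} / ∅
  b1: {d} / {n}
  b2: {d} / {b}
  b3: {b,d,n} / ∅
  b4: {b} / {b}
  b5: {b,i} / ∅
  b6: {i,n} / {n}
  b7: {i} / ∅

Live sets:
  live b0: ∅→{b,n}
  live b1: {b,n}→{b,n}
  live b2: {b,n}→{b,n}
  live b3: ∅→{b,n}
  live b4: {b,n}→{b,n}
  live b5: ∅→∅
  live b6: {b,n}→{b,n}
  live b7: ∅→∅

Interference:
  b — {d,i,n}
  d — {b,n}
  i — {b,n}
  n — {b,d,i}

Colouring:
  lower bound: {b,d,n} mutually conflict ⇒ χ ≥ 3
  assign b→c0 d→c2 i→c2 n→c1 — no edge inside a register ⇒ χ ≤ 3
  χ = 3

Answer: 3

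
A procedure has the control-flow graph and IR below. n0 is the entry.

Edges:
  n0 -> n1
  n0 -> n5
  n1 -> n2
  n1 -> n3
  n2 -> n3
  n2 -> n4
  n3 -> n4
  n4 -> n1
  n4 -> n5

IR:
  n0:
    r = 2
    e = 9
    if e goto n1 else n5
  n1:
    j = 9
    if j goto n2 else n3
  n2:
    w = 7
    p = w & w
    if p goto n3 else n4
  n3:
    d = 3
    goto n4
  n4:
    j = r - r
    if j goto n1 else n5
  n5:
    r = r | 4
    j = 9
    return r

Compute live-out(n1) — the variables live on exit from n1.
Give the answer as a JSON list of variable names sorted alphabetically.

Answer: ["r"]

Working:
def/use:
  n0: def={e,r} ue=∅
  n1: def={j} ue=∅
  n2: def={p,w} ue=∅
  n3: def={d} ue=∅
  n4: def={j} ue={r}
  n5: def={j,r} ue={r}

Live sets:
  n0: in=∅ out={r}
  n1: in={r} out={r}
  n2: in={r} out={r}
  n3: in={r} out={r}
  n4: in={r} out={r}
  n5: in={r} out=∅

live-out(n1) = ["r"]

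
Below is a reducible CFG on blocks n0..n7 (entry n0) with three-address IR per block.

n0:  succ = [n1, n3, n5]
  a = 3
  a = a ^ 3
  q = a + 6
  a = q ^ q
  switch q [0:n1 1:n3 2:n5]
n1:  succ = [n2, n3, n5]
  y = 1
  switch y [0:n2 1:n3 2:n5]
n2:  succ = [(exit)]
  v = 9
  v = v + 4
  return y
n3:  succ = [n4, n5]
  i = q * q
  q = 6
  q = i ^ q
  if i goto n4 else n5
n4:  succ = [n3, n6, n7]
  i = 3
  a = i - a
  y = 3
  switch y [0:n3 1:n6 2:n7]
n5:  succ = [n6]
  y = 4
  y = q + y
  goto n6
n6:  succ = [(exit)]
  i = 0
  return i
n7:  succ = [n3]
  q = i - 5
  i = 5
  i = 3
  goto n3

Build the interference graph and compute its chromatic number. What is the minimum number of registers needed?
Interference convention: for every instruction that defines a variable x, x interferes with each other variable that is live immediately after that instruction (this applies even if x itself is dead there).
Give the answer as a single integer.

Answer: 4

Working:
Block summaries:
  n0: def={a,q} ue=∅
  n1: def={y} ue=∅
  n2: def={v} ue={y}
  n3: def={i,q} ue={q}
  n4: def={a,i,y} ue={a}
  n5: def={y} ue={q}
  n6: def={i} ue=∅
  n7: def={i,q} ue={i}

Live sets:
  live n0: ∅→{a,q}
  live n1: {a,q}→{a,q,y}
  live n2: {y}→∅
  live n3: {a,q}→{a,q}
  live n4: {a,q}→{a,i,q}
  live n5: {q}→∅
  live n6: ∅→∅
  live n7: {a,i}→{a,q}

Interfere edges:
  a↔{i,q,y}
  i↔{a,q,y}
  q↔{a,i,y}
  v↔{y}
  y↔{a,i,q,v}

Chromatic number:
  {a,i,q,y} pairwise interfere (4-clique) ⇒ χ ≥ 4
  4-colouring: c0={y}  c1={a,v}  c2={i}  c3={q}
  χ = 4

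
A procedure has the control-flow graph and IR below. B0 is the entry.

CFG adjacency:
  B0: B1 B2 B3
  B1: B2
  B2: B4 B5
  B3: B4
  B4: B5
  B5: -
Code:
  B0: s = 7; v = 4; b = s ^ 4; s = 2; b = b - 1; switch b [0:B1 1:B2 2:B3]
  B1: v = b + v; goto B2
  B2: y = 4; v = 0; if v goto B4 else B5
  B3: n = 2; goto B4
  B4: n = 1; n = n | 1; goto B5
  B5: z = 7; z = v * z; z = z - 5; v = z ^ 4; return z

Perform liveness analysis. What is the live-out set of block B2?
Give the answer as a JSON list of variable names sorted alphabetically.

Answer: ["v"]

Analysis:
def/use:
  B0: {b,s,v} / ∅
  B1: {v} / {b,v}
  B2: {v,y} / ∅
  B3: {n} / ∅
  B4: {n} / ∅
  B5: {v,z} / {v}

Backward fixpoint:
  B0: in=∅ out={b,v}
  B1: in={b,v} out=∅
  B2: in=∅ out={v}
  B3: in={v} out={v}
  B4: in={v} out={v}
  B5: in={v} out=∅

live-out(B2) = ["v"]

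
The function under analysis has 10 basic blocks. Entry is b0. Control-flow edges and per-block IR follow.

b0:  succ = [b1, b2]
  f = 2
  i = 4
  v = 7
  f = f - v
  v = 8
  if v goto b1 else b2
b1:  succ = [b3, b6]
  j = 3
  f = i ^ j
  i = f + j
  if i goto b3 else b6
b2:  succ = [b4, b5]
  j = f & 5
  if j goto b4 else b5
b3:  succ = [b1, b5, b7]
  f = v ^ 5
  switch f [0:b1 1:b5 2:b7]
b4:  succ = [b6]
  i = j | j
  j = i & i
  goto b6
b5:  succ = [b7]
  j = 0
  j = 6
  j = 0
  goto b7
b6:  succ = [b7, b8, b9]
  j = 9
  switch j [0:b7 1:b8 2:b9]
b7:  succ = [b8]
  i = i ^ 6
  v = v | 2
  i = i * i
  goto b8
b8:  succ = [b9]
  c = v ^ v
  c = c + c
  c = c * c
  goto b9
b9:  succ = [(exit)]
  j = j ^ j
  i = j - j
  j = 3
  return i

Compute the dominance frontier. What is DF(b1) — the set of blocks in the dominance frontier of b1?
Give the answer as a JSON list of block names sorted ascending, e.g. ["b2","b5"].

idom tree: b1←b0 b2←b0 b3←b1 b4←b2 b5←b0 b6←b0 b7←b0 b8←b0 b9←b0
Dom at joins:
  b1: preds {b0,b3}: {b0} ∩ {b0,b1,b3} = {b0}; idom=b0
  b5: preds {b2,b3}: {b0,b2} ∩ {b0,b1,b3} = {b0}; idom=b0
  b6: preds {b1,b4}: {b0,b1} ∩ {b0,b2,b4} = {b0}; idom=b0
  b7: preds {b3,b5,b6}: {b0,b1,b3} ∩ {b0,b5} ∩ {b0,b6} = {b0}; idom=b0
  b8: preds {b6,b7}: {b0,b6} ∩ {b0,b7} = {b0}; idom=b0
  b9: preds {b6,b8}: {b0,b6} ∩ {b0,b8} = {b0}; idom=b0

DF walk-up:
  join b1 pred b0: · stop@b0
  join b1 pred b3: b3→b1 stop@b0
  join b5 pred b2: b2 stop@b0
  join b5 pred b3: b3→b1 stop@b0
  join b6 pred b1: b1 stop@b0
  join b6 pred b4: b4→b2 stop@b0
  join b7 pred b3: b3→b1 stop@b0
  join b7 pred b5: b5 stop@b0
  join b7 pred b6: b6 stop@b0
  join b8 pred b6: b6 stop@b0
  join b8 pred b7: b7 stop@b0
  join b9 pred b6: b6 stop@b0
  join b9 pred b8: b8 stop@b0
  b0 → ∅
  b1 → {b1,b5,b6,b7}
  b2 → {b5,b6}
  b3 → {b1,b5,b7}
  b4 → {b6}
  b5 → {b7}
  b6 → {b7,b8,b9}
  b7 → {b8}
  b8 → {b9}
  b9 → ∅

DF(b1) = ["b1", "b5", "b6", "b7"]

Answer: ["b1", "b5", "b6", "b7"]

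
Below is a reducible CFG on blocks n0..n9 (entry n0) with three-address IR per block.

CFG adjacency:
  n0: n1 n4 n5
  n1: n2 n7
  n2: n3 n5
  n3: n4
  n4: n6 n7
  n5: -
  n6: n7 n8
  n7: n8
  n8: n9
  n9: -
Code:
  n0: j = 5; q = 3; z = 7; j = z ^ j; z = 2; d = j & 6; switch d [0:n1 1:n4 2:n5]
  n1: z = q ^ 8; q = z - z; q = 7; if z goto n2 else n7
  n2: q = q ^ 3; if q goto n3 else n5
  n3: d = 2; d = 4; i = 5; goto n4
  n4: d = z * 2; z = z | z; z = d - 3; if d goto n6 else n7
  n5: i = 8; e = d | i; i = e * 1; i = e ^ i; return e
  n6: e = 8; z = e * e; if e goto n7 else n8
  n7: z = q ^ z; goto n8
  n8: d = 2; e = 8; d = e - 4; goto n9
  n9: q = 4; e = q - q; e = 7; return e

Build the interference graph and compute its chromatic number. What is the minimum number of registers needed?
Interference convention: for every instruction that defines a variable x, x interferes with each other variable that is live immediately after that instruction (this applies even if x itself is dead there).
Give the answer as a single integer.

Answer: 4

Analysis:
def/use:
  n0 def {d,j,q,z} use ∅
  n1 def {q,z} use {q}
  n2 def {q} use {q}
  n3 def {d,i} use ∅
  n4 def {d,z} use {z}
  n5 def {e,i} use {d}
  n6 def {e,z} use ∅
  n7 def {z} use {q,z}
  n8 def {d,e} use ∅
  n9 def {e,q} use ∅

Liveness:
  live n0: ∅→{d,q,z}
  live n1: {d,q}→{d,q,z}
  live n2: {d,q,z}→{d,q,z}
  live n3: {q,z}→{q,z}
  live n4: {q,z}→{q,z}
  live n5: {d}→∅
  live n6: {q}→{q,z}
  live n7: {q,z}→∅
  live n8: ∅→∅
  live n9: ∅→∅

Conflict graph:
  d — {i,q,z}
  e — {i,q,z}
  i — {d,e,q,z}
  j — {q,z}
  q — {d,e,i,j,z}
  z — {d,e,i,j,q}

Registers:
  {d,i,q,z} pairwise interfere (4-clique) ⇒ χ ≥ 4
  4-colouring: c0={q}  c1={z}  c2={i,j}  c3={d,e}
  χ = 4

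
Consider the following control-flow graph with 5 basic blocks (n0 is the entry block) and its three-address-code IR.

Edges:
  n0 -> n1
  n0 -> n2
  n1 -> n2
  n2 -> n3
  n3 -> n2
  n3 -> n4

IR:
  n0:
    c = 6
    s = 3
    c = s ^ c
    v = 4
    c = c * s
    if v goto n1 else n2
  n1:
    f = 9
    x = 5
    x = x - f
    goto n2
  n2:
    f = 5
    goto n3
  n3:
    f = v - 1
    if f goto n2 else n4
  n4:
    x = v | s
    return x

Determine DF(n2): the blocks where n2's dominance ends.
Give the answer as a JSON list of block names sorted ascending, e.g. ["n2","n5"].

Answer: ["n2"]

Derivation:
idom tree: n1←n0 n2←n0 n3←n2 n4←n3
Join-block Dom:
  n2: preds {n0,n1,n3}: {n0} ∩ {n0,n1} ∩ {n0,n2,n3} = {n0}; idom=n0

Frontier:
  join n2 pred n0: · stop@n0
  join n2 pred n1: n1 stop@n0
  join n2 pred n3: n3→n2 stop@n0
  n0 → ∅
  n1 → {n2}
  n2 → {n2}
  n3 → {n2}
  n4 → ∅

DF(n2) = ["n2"]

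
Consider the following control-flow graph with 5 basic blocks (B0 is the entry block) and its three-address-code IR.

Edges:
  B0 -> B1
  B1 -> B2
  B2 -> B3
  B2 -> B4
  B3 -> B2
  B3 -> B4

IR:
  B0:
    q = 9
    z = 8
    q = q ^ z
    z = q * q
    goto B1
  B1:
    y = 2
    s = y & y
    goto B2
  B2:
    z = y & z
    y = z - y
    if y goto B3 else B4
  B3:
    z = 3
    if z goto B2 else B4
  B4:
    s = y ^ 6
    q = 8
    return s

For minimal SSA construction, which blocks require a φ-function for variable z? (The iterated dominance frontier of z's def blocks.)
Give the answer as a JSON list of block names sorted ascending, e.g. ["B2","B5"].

idom tree: B1←B0 B2←B1 B3←B2 B4←B2
Dom at joins:
  B2: preds {B1,B3}: {B0,B1} ∩ {B0,B1,B2,B3} = {B0,B1}; idom=B1
  B4: preds {B2,B3}: {B0,B1,B2} ∩ {B0,B1,B2,B3} = {B0,B1,B2}; idom=B2

Frontier:
  B2←B1: walk · to B1
  B2←B3: walk B3→B2 to B1
  B4←B2: walk · to B2
  B4←B3: walk B3 to B2
  B0: DF=∅
  B1: DF=∅
  B2: DF={B2}
  B3: DF={B2,B4}
  B4: DF=∅

φ for z: defs {B0,B2,B3}
  DF⁺ = {B2,B4}

Answer: ["B2", "B4"]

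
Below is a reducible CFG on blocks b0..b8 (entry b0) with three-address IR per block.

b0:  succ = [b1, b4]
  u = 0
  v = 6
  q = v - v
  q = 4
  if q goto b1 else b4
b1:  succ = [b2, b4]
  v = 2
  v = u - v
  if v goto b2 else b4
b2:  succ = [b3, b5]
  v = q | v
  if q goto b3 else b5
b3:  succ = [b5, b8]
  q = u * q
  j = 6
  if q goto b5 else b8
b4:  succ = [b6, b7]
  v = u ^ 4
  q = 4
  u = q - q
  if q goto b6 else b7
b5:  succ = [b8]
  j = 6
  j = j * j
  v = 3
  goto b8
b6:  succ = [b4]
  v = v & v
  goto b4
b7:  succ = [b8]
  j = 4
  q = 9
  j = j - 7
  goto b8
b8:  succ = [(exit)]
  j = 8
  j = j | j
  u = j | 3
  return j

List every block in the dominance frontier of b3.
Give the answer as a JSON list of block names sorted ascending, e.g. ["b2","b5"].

idom tree: b1←b0 b2←b1 b3←b2 b4←b0 b5←b2 b6←b4 b7←b4 b8←b0
Join-block Dom:
  b4: preds {b0,b1,b6}: {b0} ∩ {b0,b1} ∩ {b0,b4,b6} = {b0}; idom=b0
  b5: preds {b2,b3}: {b0,b1,b2} ∩ {b0,b1,b2,b3} = {b0,b1,b2}; idom=b2
  b8: preds {b3,b5,b7}: {b0,b1,b2,b3} ∩ {b0,b1,b2,b5} ∩ {b0,b4,b7} = {b0}; idom=b0

DF walk-up:
  join b4 pred b0: · stop@b0
  join b4 pred b1: b1 stop@b0
  join b4 pred b6: b6→b4 stop@b0
  join b5 pred b2: · stop@b2
  join b5 pred b3: b3 stop@b2
  join b8 pred b3: b3→b2→b1 stop@b0
  join b8 pred b5: b5→b2→b1 stop@b0
  join b8 pred b7: b7→b4 stop@b0
  DF(b0)=∅
  DF(b1)={b4,b8}
  DF(b2)={b8}
  DF(b3)={b5,b8}
  DF(b4)={b4,b8}
  DF(b5)={b8}
  DF(b6)={b4}
  DF(b7)={b8}
  DF(b8)=∅

DF(b3) = ["b5", "b8"]

Answer: ["b5", "b8"]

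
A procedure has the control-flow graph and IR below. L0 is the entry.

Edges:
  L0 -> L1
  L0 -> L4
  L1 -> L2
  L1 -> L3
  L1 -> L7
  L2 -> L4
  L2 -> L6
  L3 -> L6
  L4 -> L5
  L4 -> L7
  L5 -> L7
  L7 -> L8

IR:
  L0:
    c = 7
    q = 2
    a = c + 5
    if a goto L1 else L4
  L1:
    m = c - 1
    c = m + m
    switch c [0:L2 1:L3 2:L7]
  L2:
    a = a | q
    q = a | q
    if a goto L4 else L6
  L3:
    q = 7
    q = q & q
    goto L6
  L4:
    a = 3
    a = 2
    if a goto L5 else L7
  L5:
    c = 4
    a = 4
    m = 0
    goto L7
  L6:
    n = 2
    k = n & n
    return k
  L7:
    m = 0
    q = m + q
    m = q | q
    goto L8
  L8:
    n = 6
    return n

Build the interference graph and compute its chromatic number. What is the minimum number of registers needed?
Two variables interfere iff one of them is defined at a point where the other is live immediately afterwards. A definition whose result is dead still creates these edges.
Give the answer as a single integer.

Answer: 3

Working:
Block summaries:
  L0: {a,c,q} / ∅
  L1: {c,m} / {c}
  L2: {a,q} / {a,q}
  L3: {q} / ∅
  L4: {a} / ∅
  L5: {a,c,m} / ∅
  L6: {k,n} / ∅
  L7: {m,q} / {q}
  L8: {n} / ∅

Backward fixpoint:
  live L0: ∅→{a,c,q}
  live L1: {a,c,q}→{a,q}
  live L2: {a,q}→{q}
  live L3: ∅→∅
  live L4: {q}→{q}
  live L5: {q}→{q}
  live L6: ∅→∅
  live L7: {q}→∅
  live L8: ∅→∅

Conflict graph:
  a: {c,m,q}
  c: {a,q}
  k: ∅
  m: {a,q}
  n: ∅
  q: {a,c,m}

Colouring:
  lower bound: {a,c,q} mutually conflict ⇒ χ ≥ 3
  assign a→R0 c→R2 k→R0 m→R2 n→R0 q→R1 — no edge inside a register ⇒ χ ≤ 3
  χ = 3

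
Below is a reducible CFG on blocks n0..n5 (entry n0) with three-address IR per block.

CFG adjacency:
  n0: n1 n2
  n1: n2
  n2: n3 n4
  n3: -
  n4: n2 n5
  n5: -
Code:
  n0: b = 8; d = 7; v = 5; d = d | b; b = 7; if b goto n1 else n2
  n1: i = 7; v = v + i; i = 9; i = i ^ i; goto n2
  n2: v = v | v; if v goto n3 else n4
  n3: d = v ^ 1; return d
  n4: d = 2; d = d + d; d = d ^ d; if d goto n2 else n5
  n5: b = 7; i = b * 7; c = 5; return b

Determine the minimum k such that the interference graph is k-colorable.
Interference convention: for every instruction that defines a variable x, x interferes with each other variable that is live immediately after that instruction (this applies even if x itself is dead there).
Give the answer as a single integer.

def/use:
  n0 def {b,d,v} use ∅
  n1 def {i,v} use {v}
  n2 def {v} use {v}
  n3 def {d} use {v}
  n4 def {d} use ∅
  n5 def {b,c,i} use ∅

Backward fixpoint:
  n0: in=∅ out={v}
  n1: in={v} out={v}
  n2: in={v} out={v}
  n3: in={v} out=∅
  n4: in={v} out={v}
  n5: in=∅ out=∅

Interference:
  b: {c,d,i,v}
  c: {b}
  d: {b,v}
  i: {b,v}
  v: {b,d,i}

Chromatic number:
  lower bound: {b,d,v} mutually conflict ⇒ χ ≥ 3
  assign b→r0 c→r1 d→r2 i→r2 v→r1 — no edge inside a register ⇒ χ ≤ 3
  χ = 3

Answer: 3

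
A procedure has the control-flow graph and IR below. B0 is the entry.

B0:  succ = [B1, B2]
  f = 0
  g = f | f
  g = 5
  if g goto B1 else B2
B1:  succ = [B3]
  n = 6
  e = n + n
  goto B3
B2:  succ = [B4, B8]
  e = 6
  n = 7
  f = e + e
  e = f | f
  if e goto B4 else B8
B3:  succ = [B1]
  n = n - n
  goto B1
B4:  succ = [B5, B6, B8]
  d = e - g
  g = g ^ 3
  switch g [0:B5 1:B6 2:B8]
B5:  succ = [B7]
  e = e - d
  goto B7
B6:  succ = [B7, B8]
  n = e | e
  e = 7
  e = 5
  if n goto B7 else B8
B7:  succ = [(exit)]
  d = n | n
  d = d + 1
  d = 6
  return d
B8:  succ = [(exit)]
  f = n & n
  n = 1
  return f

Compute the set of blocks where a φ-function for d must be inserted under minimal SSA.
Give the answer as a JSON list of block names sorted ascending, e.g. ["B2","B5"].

Answer: ["B8"]

Derivation:
idom tree: B1←B0 B2←B0 B3←B1 B4←B2 B5←B4 B6←B4 B7←B4 B8←B2
Join-block Dom:
  B1: preds {B0,B3}: {B0} ∩ {B0,B1,B3} = {B0}; idom=B0
  B7: preds {B5,B6}: {B0,B2,B4,B5} ∩ {B0,B2,B4,B6} = {B0,B2,B4}; idom=B4
  B8: preds {B2,B4,B6}: {B0,B2} ∩ {B0,B2,B4} ∩ {B0,B2,B4,B6} = {B0,B2}; idom=B2

Frontier:
  join B1 pred B0: · stop@B0
  join B1 pred B3: B3→B1 stop@B0
  join B7 pred B5: B5 stop@B4
  join B7 pred B6: B6 stop@B4
  join B8 pred B2: · stop@B2
  join B8 pred B4: B4 stop@B2
  join B8 pred B6: B6→B4 stop@B2
  B0: DF=∅
  B1: DF={B1}
  B2: DF=∅
  B3: DF={B1}
  B4: DF={B8}
  B5: DF={B7}
  B6: DF={B7,B8}
  B7: DF=∅
  B8: DF=∅

φ for d: defs {B4,B7}
  DF⁺ = {B8}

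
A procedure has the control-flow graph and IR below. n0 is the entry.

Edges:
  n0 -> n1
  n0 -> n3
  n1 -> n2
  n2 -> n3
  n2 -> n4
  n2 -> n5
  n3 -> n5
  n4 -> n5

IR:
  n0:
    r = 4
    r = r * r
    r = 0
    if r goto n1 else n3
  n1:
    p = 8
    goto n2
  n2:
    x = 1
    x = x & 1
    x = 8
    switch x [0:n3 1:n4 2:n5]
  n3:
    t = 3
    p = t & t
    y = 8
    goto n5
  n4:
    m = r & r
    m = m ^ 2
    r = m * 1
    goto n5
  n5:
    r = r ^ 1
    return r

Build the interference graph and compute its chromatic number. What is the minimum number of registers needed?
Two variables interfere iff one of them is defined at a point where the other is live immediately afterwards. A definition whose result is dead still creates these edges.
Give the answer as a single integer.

Answer: 2

Analysis:
Block summaries:
  n0: def={r} ue=∅
  n1: def={p} ue=∅
  n2: def={x} ue=∅
  n3: def={p,t,y} ue=∅
  n4: def={m,r} ue={r}
  n5: def={r} ue={r}

Backward fixpoint:
  n0 li=∅ lo={r}
  n1 li={r} lo={r}
  n2 li={r} lo={r}
  n3 li={r} lo={r}
  n4 li={r} lo={r}
  n5 li={r} lo=∅

Conflict graph:
  m: ∅
  p: {r}
  r: {p,t,x,y}
  t: {r}
  x: {r}
  y: {r}

Chromatic number:
  clique {p,r} ⇒ need ≥ 2
  2-colouring: c0={m,r}  c1={p,t,x,y}
  χ = 2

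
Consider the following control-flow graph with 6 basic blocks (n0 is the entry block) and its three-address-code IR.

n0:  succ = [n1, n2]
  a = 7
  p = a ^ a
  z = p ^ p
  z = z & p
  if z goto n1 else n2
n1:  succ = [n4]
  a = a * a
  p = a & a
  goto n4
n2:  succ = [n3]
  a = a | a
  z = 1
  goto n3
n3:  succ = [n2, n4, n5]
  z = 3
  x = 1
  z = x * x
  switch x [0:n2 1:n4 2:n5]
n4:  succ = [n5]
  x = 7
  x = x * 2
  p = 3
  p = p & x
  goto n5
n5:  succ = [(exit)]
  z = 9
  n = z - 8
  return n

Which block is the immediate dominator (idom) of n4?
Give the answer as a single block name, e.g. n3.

idom tree: n1←n0 n2←n0 n3←n2 n4←n0 n5←n0
Join-block Dom:
  n2: preds {n0,n3}: {n0} ∩ {n0,n2,n3} = {n0}; idom=n0
  n4: preds {n1,n3}: {n0,n1} ∩ {n0,n2,n3} = {n0}; idom=n0
  n5: preds {n3,n4}: {n0,n2,n3} ∩ {n0,n4} = {n0}; idom=n0

idom(n4) = n0

Answer: n0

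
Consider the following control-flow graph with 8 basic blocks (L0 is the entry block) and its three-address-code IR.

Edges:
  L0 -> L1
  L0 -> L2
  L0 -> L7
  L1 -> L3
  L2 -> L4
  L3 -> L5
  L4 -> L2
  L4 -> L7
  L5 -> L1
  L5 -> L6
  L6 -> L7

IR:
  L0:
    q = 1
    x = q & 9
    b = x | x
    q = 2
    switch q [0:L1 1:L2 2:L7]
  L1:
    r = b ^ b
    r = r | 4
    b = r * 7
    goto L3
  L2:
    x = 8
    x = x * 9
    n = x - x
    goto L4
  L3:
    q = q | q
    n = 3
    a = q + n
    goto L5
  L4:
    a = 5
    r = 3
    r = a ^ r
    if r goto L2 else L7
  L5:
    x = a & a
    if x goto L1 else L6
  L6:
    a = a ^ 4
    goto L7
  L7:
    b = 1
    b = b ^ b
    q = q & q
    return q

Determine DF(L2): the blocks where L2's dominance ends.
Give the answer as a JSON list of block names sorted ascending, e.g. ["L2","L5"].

idom tree: L1←L0 L2←L0 L3←L1 L4←L2 L5←L3 L6←L5 L7←L0
Dom∩ at merges:
  L1: preds {L0,L5}: {L0} ∩ {L0,L1,L3,L5} = {L0}; idom=L0
  L2: preds {L0,L4}: {L0} ∩ {L0,L2,L4} = {L0}; idom=L0
  L7: preds {L0,L4,L6}: {L0} ∩ {L0,L2,L4} ∩ {L0,L1,L3,L5,L6} = {L0}; idom=L0

Frontier:
  join L1 pred L0: · stop@L0
  join L1 pred L5: L5→L3→L1 stop@L0
  join L2 pred L0: · stop@L0
  join L2 pred L4: L4→L2 stop@L0
  join L7 pred L0: · stop@L0
  join L7 pred L4: L4→L2 stop@L0
  join L7 pred L6: L6→L5→L3→L1 stop@L0
  L0: DF=∅
  L1: DF={L1,L7}
  L2: DF={L2,L7}
  L3: DF={L1,L7}
  L4: DF={L2,L7}
  L5: DF={L1,L7}
  L6: DF={L7}
  L7: DF=∅

DF(L2) = ["L2", "L7"]

Answer: ["L2", "L7"]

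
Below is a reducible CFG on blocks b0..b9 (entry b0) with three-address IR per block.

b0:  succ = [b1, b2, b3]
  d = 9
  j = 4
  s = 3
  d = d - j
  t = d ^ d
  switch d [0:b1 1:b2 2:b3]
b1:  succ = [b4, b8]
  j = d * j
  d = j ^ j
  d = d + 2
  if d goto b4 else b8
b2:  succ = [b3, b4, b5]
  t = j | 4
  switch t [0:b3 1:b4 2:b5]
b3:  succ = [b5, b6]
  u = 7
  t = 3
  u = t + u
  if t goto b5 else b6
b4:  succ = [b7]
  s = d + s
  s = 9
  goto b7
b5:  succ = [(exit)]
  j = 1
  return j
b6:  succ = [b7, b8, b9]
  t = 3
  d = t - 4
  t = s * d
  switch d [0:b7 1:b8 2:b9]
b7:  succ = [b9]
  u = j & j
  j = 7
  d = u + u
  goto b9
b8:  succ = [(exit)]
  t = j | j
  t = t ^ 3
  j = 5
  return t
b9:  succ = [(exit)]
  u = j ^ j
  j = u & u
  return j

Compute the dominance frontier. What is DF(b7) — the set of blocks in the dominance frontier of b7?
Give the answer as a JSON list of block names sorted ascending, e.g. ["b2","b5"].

Answer: ["b9"]

Working:
idom tree: b1←b0 b2←b0 b3←b0 b4←b0 b5←b0 b6←b3 b7←b0 b8←b0 b9←b0
Join-block Dom:
  b3: preds {b0,b2}: {b0} ∩ {b0,b2} = {b0}; idom=b0
  b4: preds {b1,b2}: {b0,b1} ∩ {b0,b2} = {b0}; idom=b0
  b5: preds {b2,b3}: {b0,b2} ∩ {b0,b3} = {b0}; idom=b0
  b7: preds {b4,b6}: {b0,b4} ∩ {b0,b3,b6} = {b0}; idom=b0
  b8: preds {b1,b6}: {b0,b1} ∩ {b0,b3,b6} = {b0}; idom=b0
  b9: preds {b6,b7}: {b0,b3,b6} ∩ {b0,b7} = {b0}; idom=b0

DF derivation:
  b3←b0: walk · to b0
  b3←b2: walk b2 to b0
  b4←b1: walk b1 to b0
  b4←b2: walk b2 to b0
  b5←b2: walk b2 to b0
  b5←b3: walk b3 to b0
  b7←b4: walk b4 to b0
  b7←b6: walk b6→b3 to b0
  b8←b1: walk b1 to b0
  b8←b6: walk b6→b3 to b0
  b9←b6: walk b6→b3 to b0
  b9←b7: walk b7 to b0
  b0: DF=∅
  b1: DF={b4,b8}
  b2: DF={b3,b4,b5}
  b3: DF={b5,b7,b8,b9}
  b4: DF={b7}
  b5: DF=∅
  b6: DF={b7,b8,b9}
  b7: DF={b9}
  b8: DF=∅
  b9: DF=∅

DF(b7) = ["b9"]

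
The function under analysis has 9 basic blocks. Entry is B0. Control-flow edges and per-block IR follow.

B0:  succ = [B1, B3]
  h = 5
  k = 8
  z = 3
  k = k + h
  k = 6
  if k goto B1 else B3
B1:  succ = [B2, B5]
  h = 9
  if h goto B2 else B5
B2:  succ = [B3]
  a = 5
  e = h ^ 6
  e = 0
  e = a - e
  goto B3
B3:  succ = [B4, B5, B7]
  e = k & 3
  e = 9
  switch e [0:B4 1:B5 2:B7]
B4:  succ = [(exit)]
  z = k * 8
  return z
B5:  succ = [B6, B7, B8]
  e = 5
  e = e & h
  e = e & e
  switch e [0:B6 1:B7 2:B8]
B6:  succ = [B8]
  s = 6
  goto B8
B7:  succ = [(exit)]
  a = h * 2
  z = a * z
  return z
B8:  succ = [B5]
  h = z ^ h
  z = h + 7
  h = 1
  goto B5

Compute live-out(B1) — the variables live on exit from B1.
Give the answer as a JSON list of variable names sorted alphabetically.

Block summaries:
  B0 def {h,k,z} use ∅
  B1 def {h} use ∅
  B2 def {a,e} use {h}
  B3 def {e} use {k}
  B4 def {z} use {k}
  B5 def {e} use {h}
  B6 def {s} use ∅
  B7 def {a,z} use {h,z}
  B8 def {h,z} use {h,z}

Backward fixpoint:
  live B0: ∅→{h,k,z}
  live B1: {k,z}→{h,k,z}
  live B2: {h,k,z}→{h,k,z}
  live B3: {h,k,z}→{h,k,z}
  live B4: {k}→∅
  live B5: {h,z}→{h,z}
  live B6: {h,z}→{h,z}
  live B7: {h,z}→∅
  live B8: {h,z}→{h,z}

live-out(B1) = ["h", "k", "z"]

Answer: ["h", "k", "z"]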